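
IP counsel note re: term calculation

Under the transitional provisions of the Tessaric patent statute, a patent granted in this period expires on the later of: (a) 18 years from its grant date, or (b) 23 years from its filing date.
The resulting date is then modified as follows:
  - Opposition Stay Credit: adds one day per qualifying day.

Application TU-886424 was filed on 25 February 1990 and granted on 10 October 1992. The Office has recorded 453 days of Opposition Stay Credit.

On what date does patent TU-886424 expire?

(a) grant + 18 years → 10 October 2010.
(b) filing + 23 years → 25 February 2013.
Later of the two: 25 February 2013.
Opposition Stay Credit: +453 days → 24 May 2014.

May 24, 2014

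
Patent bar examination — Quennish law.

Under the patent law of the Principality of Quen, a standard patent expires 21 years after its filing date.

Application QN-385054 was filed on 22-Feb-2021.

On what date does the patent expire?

2042-02-22

Filing date + 21 years → 22 February 2042.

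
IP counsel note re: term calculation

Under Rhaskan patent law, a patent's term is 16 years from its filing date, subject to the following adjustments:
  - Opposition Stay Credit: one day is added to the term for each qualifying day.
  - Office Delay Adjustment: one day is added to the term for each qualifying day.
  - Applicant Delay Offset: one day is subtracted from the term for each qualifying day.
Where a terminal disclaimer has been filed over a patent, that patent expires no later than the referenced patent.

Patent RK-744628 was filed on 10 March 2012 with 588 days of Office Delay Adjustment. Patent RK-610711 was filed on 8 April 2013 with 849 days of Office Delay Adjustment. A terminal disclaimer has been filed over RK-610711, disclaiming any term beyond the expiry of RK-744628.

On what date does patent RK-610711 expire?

2029-10-19

Natural term of RK-610711:
  Base: filing + 16 years → 8 April 2029.
  Office Delay Adjustment: +849 days → 5 August 2031.
Expiry of referenced patent RK-744628:
  Base: filing + 16 years → 10 March 2028.
  Office Delay Adjustment: +588 days → 19 October 2029.
Terminal disclaimer: RK-610711 expires on the earlier of 5 August 2031 and 19 October 2029.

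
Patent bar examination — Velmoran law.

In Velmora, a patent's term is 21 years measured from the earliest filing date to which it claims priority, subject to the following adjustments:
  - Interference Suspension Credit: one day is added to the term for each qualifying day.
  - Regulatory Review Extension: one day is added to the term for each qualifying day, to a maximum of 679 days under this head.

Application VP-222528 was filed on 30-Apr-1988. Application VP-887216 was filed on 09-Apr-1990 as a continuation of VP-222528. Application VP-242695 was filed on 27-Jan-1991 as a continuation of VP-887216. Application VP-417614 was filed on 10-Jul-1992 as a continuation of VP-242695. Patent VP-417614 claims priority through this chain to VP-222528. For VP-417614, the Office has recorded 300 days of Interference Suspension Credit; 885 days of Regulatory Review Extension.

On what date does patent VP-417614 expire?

Earliest priority filing: 30 April 1988.
Base term: 30 April 1988 + 21 years → 30 April 2009.
Interference Suspension Credit: +300 days → 24 February 2010.
Regulatory Review Extension: 885 days claimed exceeds the 679-day cap, so +679 days → 4 January 2012.

2012-01-04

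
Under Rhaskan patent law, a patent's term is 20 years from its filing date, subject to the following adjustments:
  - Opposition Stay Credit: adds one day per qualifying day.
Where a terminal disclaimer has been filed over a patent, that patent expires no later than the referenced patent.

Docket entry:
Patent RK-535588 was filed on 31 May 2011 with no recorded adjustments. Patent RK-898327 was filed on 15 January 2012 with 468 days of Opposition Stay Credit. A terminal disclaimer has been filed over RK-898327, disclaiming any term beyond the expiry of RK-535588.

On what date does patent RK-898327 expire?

Natural term of RK-898327:
  Base: filing + 20 years → 15 January 2032.
  Opposition Stay Credit: +468 days → 27 April 2033.
Expiry of referenced patent RK-535588:
  Base: filing + 20 years → 31 May 2031.
Terminal disclaimer: RK-898327 expires on the earlier of 27 April 2033 and 31 May 2031.

2031-05-31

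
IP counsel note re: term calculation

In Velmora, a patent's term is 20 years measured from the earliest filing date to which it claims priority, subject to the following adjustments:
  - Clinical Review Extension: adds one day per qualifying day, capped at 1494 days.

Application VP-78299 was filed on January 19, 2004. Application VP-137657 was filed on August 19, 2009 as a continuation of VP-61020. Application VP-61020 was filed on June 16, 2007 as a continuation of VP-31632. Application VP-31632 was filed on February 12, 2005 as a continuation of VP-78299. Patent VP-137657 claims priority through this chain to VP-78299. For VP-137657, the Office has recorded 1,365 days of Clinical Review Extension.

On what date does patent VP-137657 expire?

Earliest priority filing: 19 January 2004.
Base term: 19 January 2004 + 20 years → 19 January 2024.
Clinical Review Extension: 1365 days (within the 1494-day cap) → +1365 days → 15 October 2027.

2027-10-15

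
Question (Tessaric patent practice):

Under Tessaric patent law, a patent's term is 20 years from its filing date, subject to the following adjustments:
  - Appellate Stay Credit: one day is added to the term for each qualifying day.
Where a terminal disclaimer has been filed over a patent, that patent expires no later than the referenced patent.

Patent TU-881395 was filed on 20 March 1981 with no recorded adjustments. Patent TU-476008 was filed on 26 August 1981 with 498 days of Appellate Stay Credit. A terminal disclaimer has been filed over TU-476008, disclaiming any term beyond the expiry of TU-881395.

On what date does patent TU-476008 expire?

March 20, 2001

Natural term of TU-476008:
  Base: filing + 20 years → 26 August 2001.
  Appellate Stay Credit: +498 days → 6 January 2003.
Expiry of referenced patent TU-881395:
  Base: filing + 20 years → 20 March 2001.
Terminal disclaimer: TU-476008 expires on the earlier of 6 January 2003 and 20 March 2001.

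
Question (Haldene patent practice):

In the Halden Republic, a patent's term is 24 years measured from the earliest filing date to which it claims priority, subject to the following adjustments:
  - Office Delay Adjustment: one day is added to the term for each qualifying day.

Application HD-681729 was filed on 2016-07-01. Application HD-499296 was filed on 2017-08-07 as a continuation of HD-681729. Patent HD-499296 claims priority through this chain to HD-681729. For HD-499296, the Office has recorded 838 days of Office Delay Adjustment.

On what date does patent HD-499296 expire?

October 17, 2042

Earliest priority filing: 1 July 2016.
Base term: 1 July 2016 + 24 years → 1 July 2040.
Office Delay Adjustment: +838 days → 17 October 2042.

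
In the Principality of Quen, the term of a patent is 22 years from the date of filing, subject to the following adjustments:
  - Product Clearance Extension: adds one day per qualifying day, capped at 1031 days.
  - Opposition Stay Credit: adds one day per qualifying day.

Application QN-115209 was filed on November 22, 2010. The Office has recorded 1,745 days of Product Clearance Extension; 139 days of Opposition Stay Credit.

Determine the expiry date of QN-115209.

Base term: filing date + 22 years → 22 November 2032.
Product Clearance Extension: 1745 days claimed exceeds the 1031-day cap, so +1031 days → 19 September 2035.
Opposition Stay Credit: +139 days → 5 February 2036.

2036-02-05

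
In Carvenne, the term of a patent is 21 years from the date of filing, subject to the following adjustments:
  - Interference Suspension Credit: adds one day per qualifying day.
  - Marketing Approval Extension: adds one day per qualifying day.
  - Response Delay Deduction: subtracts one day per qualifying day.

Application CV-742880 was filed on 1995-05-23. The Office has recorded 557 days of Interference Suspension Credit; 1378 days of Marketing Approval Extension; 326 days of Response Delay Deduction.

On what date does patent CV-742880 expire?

October 18, 2020

Base term: filing date + 21 years → 23 May 2016.
Interference Suspension Credit: +557 days → 1 December 2017.
Marketing Approval Extension: +1378 days → 9 September 2021.
Response Delay Deduction: −326 days → 18 October 2020.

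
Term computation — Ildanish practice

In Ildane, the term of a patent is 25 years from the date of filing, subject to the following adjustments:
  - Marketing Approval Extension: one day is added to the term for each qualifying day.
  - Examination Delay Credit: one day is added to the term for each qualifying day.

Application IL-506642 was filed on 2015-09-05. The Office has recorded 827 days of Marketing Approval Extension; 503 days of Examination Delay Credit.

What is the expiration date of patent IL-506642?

2044-04-27

Base term: filing date + 25 years → 5 September 2040.
Marketing Approval Extension: +827 days → 11 December 2042.
Examination Delay Credit: +503 days → 27 April 2044.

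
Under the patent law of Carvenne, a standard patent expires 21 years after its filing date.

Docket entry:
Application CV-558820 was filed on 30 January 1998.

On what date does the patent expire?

Filing date + 21 years → 30 January 2019.

2019-01-30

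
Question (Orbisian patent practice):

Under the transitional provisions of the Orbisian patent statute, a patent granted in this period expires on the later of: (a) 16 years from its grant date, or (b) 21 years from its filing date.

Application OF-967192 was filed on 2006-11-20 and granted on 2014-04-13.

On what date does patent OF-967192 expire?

2030-04-13

(a) grant + 16 years → 13 April 2030.
(b) filing + 21 years → 20 November 2027.
Later of the two: 13 April 2030.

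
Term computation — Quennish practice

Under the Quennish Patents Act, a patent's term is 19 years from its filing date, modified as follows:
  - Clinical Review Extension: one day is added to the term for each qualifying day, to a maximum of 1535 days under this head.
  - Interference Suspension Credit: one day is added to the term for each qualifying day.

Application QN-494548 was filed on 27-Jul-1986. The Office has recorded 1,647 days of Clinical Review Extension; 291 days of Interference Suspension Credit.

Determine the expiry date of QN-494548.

2010-07-27

Base term: filing date + 19 years → 27 July 2005.
Clinical Review Extension: 1647 days claimed exceeds the 1535-day cap, so +1535 days → 9 October 2009.
Interference Suspension Credit: +291 days → 27 July 2010.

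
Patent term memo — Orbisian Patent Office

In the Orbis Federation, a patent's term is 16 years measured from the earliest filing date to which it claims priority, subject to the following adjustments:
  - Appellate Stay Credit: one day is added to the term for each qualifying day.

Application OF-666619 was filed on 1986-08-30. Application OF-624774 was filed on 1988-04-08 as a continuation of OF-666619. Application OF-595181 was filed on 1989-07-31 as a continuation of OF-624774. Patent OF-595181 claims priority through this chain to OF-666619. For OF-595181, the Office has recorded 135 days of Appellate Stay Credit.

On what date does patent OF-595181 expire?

Earliest priority filing: 30 August 1986.
Base term: 30 August 1986 + 16 years → 30 August 2002.
Appellate Stay Credit: +135 days → 12 January 2003.

2003-01-12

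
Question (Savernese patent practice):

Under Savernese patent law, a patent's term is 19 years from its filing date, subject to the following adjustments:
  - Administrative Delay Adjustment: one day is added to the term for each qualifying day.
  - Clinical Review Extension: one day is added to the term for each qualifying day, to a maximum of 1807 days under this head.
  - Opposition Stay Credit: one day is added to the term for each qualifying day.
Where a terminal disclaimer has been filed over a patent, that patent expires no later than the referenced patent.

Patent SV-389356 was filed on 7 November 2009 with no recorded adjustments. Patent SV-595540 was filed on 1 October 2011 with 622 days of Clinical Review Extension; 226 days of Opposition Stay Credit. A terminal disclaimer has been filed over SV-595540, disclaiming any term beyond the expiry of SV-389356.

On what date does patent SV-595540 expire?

Natural term of SV-595540:
  Base: filing + 19 years → 1 October 2030.
  Clinical Review Extension: 622 days (within the 1807-day cap) → +622 days → 14 June 2032.
  Opposition Stay Credit: +226 days → 26 January 2033.
Expiry of referenced patent SV-389356:
  Base: filing + 19 years → 7 November 2028.
Terminal disclaimer: SV-595540 expires on the earlier of 26 January 2033 and 7 November 2028.

2028-11-07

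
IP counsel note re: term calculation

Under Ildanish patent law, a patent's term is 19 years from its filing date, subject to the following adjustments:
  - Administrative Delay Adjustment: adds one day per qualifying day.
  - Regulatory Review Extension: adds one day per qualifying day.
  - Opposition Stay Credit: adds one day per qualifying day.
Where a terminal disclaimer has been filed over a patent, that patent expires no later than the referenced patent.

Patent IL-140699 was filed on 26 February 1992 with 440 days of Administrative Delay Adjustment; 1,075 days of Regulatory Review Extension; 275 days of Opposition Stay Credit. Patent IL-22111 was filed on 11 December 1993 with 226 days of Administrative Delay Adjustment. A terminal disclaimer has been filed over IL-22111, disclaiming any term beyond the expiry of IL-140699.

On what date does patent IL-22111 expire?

Natural term of IL-22111:
  Base: filing + 19 years → 11 December 2012.
  Administrative Delay Adjustment: +226 days → 25 July 2013.
Expiry of referenced patent IL-140699:
  Base: filing + 19 years → 26 February 2011.
  Administrative Delay Adjustment: +440 days → 11 May 2012.
  Regulatory Review Extension: +1075 days → 21 April 2015.
  Opposition Stay Credit: +275 days → 21 January 2016.
Terminal disclaimer: IL-22111 expires on the earlier of 25 July 2013 and 21 January 2016.

2013-07-25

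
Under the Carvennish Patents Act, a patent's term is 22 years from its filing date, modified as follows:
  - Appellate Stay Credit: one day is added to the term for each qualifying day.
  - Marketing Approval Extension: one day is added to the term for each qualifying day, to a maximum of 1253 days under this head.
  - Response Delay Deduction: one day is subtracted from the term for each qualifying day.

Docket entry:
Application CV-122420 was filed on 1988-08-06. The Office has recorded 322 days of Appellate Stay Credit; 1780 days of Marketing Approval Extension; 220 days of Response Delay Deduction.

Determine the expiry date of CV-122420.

Base term: filing date + 22 years → 6 August 2010.
Appellate Stay Credit: +322 days → 24 June 2011.
Marketing Approval Extension: 1780 days claimed exceeds the 1253-day cap, so +1253 days → 28 November 2014.
Response Delay Deduction: −220 days → 22 April 2014.

April 22, 2014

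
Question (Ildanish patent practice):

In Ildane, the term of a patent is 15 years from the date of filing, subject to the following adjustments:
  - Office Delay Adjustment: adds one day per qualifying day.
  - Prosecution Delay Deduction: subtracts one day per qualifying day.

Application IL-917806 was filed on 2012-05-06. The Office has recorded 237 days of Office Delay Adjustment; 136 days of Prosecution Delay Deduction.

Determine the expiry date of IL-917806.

August 15, 2027

Base term: filing date + 15 years → 6 May 2027.
Office Delay Adjustment: +237 days → 29 December 2027.
Prosecution Delay Deduction: −136 days → 15 August 2027.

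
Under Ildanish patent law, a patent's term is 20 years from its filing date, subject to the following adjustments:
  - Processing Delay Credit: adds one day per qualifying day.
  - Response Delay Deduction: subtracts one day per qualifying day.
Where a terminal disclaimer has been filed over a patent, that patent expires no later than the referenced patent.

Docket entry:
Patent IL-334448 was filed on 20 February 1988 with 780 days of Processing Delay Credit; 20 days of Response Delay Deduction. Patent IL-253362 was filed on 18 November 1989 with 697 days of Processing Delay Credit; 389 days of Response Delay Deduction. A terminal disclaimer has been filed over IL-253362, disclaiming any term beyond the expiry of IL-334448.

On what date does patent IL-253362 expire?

Natural term of IL-253362:
  Base: filing + 20 years → 18 November 2009.
  Processing Delay Credit: +697 days → 16 October 2011.
  Response Delay Deduction: −389 days → 22 September 2010.
Expiry of referenced patent IL-334448:
  Base: filing + 20 years → 20 February 2008.
  Processing Delay Credit: +780 days → 10 April 2010.
  Response Delay Deduction: −20 days → 21 March 2010.
Terminal disclaimer: IL-253362 expires on the earlier of 22 September 2010 and 21 March 2010.

2010-03-21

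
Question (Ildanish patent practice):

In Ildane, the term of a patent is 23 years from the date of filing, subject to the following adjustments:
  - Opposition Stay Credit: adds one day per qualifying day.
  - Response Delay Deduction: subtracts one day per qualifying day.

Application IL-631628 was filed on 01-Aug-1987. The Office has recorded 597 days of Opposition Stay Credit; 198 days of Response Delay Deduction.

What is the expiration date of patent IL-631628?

Base term: filing date + 23 years → 1 August 2010.
Opposition Stay Credit: +597 days → 20 March 2012.
Response Delay Deduction: −198 days → 4 September 2011.

September 4, 2011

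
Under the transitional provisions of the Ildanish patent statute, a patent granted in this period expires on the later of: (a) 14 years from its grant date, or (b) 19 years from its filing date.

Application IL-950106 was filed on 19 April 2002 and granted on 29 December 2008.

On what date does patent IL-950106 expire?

December 29, 2022

(a) grant + 14 years → 29 December 2022.
(b) filing + 19 years → 19 April 2021.
Later of the two: 29 December 2022.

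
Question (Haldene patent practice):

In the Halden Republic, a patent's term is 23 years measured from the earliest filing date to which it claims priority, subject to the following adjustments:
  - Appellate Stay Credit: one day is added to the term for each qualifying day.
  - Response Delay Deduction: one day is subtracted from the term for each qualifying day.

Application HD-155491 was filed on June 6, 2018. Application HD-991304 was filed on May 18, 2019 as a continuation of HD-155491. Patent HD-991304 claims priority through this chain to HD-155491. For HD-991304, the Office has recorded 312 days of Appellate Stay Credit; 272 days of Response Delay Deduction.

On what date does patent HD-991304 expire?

Earliest priority filing: 6 June 2018.
Base term: 6 June 2018 + 23 years → 6 June 2041.
Appellate Stay Credit: +312 days → 14 April 2042.
Response Delay Deduction: −272 days → 16 July 2041.

2041-07-16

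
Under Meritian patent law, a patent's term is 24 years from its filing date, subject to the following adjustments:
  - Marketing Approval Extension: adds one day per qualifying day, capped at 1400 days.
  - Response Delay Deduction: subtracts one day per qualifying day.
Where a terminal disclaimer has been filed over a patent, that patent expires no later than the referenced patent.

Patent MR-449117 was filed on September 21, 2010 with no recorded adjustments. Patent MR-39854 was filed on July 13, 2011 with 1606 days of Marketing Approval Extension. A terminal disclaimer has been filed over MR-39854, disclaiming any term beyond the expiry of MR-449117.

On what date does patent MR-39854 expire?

Natural term of MR-39854:
  Base: filing + 24 years → 13 July 2035.
  Marketing Approval Extension: 1606 days claimed exceeds the 1400-day cap, so +1400 days → 13 May 2039.
Expiry of referenced patent MR-449117:
  Base: filing + 24 years → 21 September 2034.
Terminal disclaimer: MR-39854 expires on the earlier of 13 May 2039 and 21 September 2034.

2034-09-21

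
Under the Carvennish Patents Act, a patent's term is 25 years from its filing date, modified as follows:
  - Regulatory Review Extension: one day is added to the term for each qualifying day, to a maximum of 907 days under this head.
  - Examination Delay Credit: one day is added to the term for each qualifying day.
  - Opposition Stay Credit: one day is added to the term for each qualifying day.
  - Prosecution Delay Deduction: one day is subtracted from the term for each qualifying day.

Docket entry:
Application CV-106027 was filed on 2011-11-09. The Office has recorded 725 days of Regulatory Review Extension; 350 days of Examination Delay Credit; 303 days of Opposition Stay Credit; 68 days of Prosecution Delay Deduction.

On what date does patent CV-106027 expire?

Base term: filing date + 25 years → 9 November 2036.
Regulatory Review Extension: 725 days (within the 907-day cap) → +725 days → 4 November 2038.
Examination Delay Credit: +350 days → 20 October 2039.
Opposition Stay Credit: +303 days → 18 August 2040.
Prosecution Delay Deduction: −68 days → 11 June 2040.

June 11, 2040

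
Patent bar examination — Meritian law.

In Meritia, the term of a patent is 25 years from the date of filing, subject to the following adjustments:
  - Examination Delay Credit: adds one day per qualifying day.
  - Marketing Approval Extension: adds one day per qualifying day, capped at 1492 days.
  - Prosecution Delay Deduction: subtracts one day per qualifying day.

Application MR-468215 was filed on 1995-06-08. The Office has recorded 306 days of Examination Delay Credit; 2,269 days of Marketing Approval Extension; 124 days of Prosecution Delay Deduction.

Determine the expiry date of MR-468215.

Base term: filing date + 25 years → 8 June 2020.
Examination Delay Credit: +306 days → 10 April 2021.
Marketing Approval Extension: 2269 days claimed exceeds the 1492-day cap, so +1492 days → 11 May 2025.
Prosecution Delay Deduction: −124 days → 7 January 2025.

2025-01-07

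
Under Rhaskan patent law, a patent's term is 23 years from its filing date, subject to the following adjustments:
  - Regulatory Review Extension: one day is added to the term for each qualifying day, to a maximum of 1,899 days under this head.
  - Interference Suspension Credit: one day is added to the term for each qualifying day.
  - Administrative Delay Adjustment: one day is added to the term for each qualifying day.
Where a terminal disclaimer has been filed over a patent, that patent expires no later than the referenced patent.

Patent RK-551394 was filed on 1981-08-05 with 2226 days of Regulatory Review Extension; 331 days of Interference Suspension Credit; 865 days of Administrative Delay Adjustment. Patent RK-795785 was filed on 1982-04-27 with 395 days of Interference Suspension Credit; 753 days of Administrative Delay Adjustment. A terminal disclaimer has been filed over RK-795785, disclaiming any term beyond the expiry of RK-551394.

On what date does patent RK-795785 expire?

Natural term of RK-795785:
  Base: filing + 23 years → 27 April 2005.
  Interference Suspension Credit: +395 days → 27 May 2006.
  Administrative Delay Adjustment: +753 days → 18 June 2008.
Expiry of referenced patent RK-551394:
  Base: filing + 23 years → 5 August 2004.
  Regulatory Review Extension: 2226 days claimed exceeds the 1899-day cap, so +1899 days → 17 October 2009.
  Interference Suspension Credit: +331 days → 13 September 2010.
  Administrative Delay Adjustment: +865 days → 25 January 2013.
Terminal disclaimer: RK-795785 expires on the earlier of 18 June 2008 and 25 January 2013.

2008-06-18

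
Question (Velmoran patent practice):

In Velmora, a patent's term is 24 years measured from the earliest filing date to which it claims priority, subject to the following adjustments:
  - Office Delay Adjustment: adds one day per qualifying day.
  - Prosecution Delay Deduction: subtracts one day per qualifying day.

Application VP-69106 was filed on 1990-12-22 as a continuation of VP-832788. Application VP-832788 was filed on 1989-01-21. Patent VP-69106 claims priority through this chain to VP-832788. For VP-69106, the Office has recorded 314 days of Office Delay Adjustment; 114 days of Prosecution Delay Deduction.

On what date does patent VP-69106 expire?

August 9, 2013

Earliest priority filing: 21 January 1989.
Base term: 21 January 1989 + 24 years → 21 January 2013.
Office Delay Adjustment: +314 days → 1 December 2013.
Prosecution Delay Deduction: −114 days → 9 August 2013.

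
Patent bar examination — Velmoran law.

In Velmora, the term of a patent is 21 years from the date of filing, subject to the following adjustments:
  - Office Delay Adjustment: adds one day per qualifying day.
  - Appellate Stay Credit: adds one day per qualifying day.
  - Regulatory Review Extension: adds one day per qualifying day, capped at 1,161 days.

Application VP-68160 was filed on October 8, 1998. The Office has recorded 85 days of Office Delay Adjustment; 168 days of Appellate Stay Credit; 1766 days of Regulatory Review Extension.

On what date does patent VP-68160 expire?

August 22, 2023

Base term: filing date + 21 years → 8 October 2019.
Office Delay Adjustment: +85 days → 1 January 2020.
Appellate Stay Credit: +168 days → 17 June 2020.
Regulatory Review Extension: 1766 days claimed exceeds the 1161-day cap, so +1161 days → 22 August 2023.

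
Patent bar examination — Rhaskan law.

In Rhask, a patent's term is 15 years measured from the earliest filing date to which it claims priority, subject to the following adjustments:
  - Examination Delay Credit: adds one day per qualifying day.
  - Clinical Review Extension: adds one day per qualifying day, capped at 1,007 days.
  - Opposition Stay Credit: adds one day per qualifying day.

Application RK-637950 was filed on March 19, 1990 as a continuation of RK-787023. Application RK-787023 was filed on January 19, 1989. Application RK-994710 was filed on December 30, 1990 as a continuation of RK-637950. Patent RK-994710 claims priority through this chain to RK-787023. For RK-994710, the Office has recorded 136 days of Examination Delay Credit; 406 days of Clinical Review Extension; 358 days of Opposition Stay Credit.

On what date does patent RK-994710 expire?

2006-07-07

Earliest priority filing: 19 January 1989.
Base term: 19 January 1989 + 15 years → 19 January 2004.
Examination Delay Credit: +136 days → 3 June 2004.
Clinical Review Extension: 406 days (within the 1007-day cap) → +406 days → 14 July 2005.
Opposition Stay Credit: +358 days → 7 July 2006.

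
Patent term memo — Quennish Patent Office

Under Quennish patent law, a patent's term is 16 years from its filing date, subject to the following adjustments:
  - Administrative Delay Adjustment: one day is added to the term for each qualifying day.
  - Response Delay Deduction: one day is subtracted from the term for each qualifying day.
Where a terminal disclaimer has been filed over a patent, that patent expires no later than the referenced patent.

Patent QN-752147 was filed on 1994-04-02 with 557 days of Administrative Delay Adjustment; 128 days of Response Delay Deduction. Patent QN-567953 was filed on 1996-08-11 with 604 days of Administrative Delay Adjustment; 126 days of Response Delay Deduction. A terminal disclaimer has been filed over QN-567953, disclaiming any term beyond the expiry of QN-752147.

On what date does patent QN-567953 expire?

2011-06-05

Natural term of QN-567953:
  Base: filing + 16 years → 11 August 2012.
  Administrative Delay Adjustment: +604 days → 7 April 2014.
  Response Delay Deduction: −126 days → 2 December 2013.
Expiry of referenced patent QN-752147:
  Base: filing + 16 years → 2 April 2010.
  Administrative Delay Adjustment: +557 days → 11 October 2011.
  Response Delay Deduction: −128 days → 5 June 2011.
Terminal disclaimer: QN-567953 expires on the earlier of 2 December 2013 and 5 June 2011.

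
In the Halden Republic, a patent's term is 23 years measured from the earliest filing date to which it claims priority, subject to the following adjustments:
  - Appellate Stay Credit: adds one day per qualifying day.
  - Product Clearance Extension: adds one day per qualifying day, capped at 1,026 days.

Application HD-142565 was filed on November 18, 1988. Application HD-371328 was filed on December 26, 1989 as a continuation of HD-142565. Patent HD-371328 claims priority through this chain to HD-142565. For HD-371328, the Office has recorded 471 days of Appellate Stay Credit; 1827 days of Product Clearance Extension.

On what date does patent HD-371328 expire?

2015-12-24

Earliest priority filing: 18 November 1988.
Base term: 18 November 1988 + 23 years → 18 November 2011.
Appellate Stay Credit: +471 days → 3 March 2013.
Product Clearance Extension: 1827 days claimed exceeds the 1026-day cap, so +1026 days → 24 December 2015.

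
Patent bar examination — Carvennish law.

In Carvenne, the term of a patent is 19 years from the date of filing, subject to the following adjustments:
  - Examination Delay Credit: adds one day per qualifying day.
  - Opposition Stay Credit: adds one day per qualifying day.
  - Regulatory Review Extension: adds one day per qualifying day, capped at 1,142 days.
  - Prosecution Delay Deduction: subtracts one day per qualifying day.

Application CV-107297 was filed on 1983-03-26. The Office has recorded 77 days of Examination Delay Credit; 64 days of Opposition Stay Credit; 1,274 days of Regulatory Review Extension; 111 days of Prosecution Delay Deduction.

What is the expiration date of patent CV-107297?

Base term: filing date + 19 years → 26 March 2002.
Examination Delay Credit: +77 days → 11 June 2002.
Opposition Stay Credit: +64 days → 14 August 2002.
Regulatory Review Extension: 1274 days claimed exceeds the 1142-day cap, so +1142 days → 29 September 2005.
Prosecution Delay Deduction: −111 days → 10 June 2005.

2005-06-10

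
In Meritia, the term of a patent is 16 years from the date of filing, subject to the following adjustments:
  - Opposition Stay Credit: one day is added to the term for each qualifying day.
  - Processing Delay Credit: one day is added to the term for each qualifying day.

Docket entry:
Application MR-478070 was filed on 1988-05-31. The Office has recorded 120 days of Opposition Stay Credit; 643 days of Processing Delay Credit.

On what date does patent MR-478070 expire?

Base term: filing date + 16 years → 31 May 2004.
Opposition Stay Credit: +120 days → 28 September 2004.
Processing Delay Credit: +643 days → 3 July 2006.

July 3, 2006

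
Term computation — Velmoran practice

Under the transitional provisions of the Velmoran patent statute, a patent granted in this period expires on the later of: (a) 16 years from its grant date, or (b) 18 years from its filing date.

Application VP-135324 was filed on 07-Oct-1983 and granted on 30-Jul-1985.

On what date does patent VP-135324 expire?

(a) grant + 16 years → 30 July 2001.
(b) filing + 18 years → 7 October 2001.
Later of the two: 7 October 2001.

2001-10-07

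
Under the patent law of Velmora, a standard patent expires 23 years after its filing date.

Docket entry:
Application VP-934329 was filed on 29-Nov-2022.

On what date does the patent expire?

November 29, 2045

Filing date + 23 years → 29 November 2045.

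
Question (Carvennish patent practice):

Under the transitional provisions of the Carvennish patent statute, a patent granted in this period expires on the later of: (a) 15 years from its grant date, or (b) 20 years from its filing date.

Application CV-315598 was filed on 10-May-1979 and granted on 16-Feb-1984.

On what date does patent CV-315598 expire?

(a) grant + 15 years → 16 February 1999.
(b) filing + 20 years → 10 May 1999.
Later of the two: 10 May 1999.

1999-05-10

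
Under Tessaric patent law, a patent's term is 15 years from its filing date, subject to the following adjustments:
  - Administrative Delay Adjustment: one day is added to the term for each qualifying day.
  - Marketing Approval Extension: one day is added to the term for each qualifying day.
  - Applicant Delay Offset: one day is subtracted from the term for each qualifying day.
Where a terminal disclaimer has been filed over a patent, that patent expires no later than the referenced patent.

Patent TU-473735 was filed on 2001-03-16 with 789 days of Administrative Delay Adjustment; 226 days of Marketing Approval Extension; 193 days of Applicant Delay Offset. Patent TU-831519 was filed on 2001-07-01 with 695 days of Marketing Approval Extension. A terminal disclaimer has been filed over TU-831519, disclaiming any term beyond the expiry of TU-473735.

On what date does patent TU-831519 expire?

2018-05-27

Natural term of TU-831519:
  Base: filing + 15 years → 1 July 2016.
  Marketing Approval Extension: +695 days → 27 May 2018.
Expiry of referenced patent TU-473735:
  Base: filing + 15 years → 16 March 2016.
  Administrative Delay Adjustment: +789 days → 14 May 2018.
  Marketing Approval Extension: +226 days → 26 December 2018.
  Applicant Delay Offset: −193 days → 16 June 2018.
Terminal disclaimer: TU-831519 expires on the earlier of 27 May 2018 and 16 June 2018.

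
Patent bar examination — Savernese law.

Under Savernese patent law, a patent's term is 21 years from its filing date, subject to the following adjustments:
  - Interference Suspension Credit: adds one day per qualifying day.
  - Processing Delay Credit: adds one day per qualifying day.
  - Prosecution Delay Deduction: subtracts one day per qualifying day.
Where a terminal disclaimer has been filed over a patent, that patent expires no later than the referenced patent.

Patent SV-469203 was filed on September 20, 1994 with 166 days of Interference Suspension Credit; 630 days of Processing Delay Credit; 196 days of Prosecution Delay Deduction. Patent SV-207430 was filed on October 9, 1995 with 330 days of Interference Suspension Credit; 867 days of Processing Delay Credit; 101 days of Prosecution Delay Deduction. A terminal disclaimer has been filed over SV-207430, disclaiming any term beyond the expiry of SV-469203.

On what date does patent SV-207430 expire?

2017-05-12

Natural term of SV-207430:
  Base: filing + 21 years → 9 October 2016.
  Interference Suspension Credit: +330 days → 4 September 2017.
  Processing Delay Credit: +867 days → 19 January 2020.
  Prosecution Delay Deduction: −101 days → 10 October 2019.
Expiry of referenced patent SV-469203:
  Base: filing + 21 years → 20 September 2015.
  Interference Suspension Credit: +166 days → 4 March 2016.
  Processing Delay Credit: +630 days → 24 November 2017.
  Prosecution Delay Deduction: −196 days → 12 May 2017.
Terminal disclaimer: SV-207430 expires on the earlier of 10 October 2019 and 12 May 2017.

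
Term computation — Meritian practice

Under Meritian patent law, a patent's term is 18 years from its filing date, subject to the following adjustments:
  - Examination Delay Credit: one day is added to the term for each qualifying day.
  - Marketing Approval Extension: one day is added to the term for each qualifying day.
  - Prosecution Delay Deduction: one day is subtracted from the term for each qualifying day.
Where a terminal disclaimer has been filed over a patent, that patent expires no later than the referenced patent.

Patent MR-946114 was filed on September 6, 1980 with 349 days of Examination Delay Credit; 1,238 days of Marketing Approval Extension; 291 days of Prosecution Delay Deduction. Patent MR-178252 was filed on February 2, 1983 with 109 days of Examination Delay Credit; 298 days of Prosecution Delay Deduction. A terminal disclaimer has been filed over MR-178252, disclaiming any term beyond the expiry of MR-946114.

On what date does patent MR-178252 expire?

Natural term of MR-178252:
  Base: filing + 18 years → 2 February 2001.
  Examination Delay Credit: +109 days → 22 May 2001.
  Prosecution Delay Deduction: −298 days → 28 July 2000.
Expiry of referenced patent MR-946114:
  Base: filing + 18 years → 6 September 1998.
  Examination Delay Credit: +349 days → 21 August 1999.
  Marketing Approval Extension: +1238 days → 10 January 2003.
  Prosecution Delay Deduction: −291 days → 25 March 2002.
Terminal disclaimer: MR-178252 expires on the earlier of 28 July 2000 and 25 March 2002.

2000-07-28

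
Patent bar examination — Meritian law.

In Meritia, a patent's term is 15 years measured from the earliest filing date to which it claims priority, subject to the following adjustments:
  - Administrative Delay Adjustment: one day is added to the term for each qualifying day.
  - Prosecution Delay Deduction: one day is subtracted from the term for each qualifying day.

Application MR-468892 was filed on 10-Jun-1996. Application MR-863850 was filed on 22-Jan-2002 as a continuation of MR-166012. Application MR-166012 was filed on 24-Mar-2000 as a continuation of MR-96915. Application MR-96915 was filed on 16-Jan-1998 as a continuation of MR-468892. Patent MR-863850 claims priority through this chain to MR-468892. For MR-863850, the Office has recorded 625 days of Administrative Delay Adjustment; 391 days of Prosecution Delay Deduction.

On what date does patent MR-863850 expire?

Earliest priority filing: 10 June 1996.
Base term: 10 June 1996 + 15 years → 10 June 2011.
Administrative Delay Adjustment: +625 days → 24 February 2013.
Prosecution Delay Deduction: −391 days → 30 January 2012.

January 30, 2012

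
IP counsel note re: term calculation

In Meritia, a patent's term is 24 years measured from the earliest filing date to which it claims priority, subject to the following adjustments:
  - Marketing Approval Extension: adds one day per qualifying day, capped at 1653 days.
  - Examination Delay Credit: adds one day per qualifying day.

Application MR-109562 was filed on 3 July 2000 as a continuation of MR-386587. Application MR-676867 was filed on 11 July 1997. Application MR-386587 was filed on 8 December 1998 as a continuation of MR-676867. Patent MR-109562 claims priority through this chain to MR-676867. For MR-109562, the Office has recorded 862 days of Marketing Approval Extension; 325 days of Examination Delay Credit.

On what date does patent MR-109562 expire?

October 10, 2024

Earliest priority filing: 11 July 1997.
Base term: 11 July 1997 + 24 years → 11 July 2021.
Marketing Approval Extension: 862 days (within the 1653-day cap) → +862 days → 20 November 2023.
Examination Delay Credit: +325 days → 10 October 2024.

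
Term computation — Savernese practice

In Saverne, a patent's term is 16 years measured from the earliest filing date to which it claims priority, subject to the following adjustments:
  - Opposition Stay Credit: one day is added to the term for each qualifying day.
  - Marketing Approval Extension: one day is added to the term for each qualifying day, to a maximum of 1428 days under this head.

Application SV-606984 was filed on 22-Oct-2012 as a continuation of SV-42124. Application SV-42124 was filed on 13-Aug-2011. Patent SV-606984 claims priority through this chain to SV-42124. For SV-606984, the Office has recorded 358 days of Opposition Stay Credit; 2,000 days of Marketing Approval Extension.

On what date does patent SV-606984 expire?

2032-07-03

Earliest priority filing: 13 August 2011.
Base term: 13 August 2011 + 16 years → 13 August 2027.
Opposition Stay Credit: +358 days → 5 August 2028.
Marketing Approval Extension: 2000 days claimed exceeds the 1428-day cap, so +1428 days → 3 July 2032.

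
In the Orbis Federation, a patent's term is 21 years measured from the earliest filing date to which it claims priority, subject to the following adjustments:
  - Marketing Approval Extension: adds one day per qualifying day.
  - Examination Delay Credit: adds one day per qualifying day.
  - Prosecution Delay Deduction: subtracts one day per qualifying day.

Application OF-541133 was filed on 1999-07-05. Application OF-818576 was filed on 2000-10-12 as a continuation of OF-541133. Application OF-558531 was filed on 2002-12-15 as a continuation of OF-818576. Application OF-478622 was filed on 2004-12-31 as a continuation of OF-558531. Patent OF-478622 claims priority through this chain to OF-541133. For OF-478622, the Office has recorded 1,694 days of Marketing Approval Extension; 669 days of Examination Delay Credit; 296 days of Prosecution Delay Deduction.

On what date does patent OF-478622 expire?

2026-03-03

Earliest priority filing: 5 July 1999.
Base term: 5 July 1999 + 21 years → 5 July 2020.
Marketing Approval Extension: +1694 days → 23 February 2025.
Examination Delay Credit: +669 days → 24 December 2026.
Prosecution Delay Deduction: −296 days → 3 March 2026.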